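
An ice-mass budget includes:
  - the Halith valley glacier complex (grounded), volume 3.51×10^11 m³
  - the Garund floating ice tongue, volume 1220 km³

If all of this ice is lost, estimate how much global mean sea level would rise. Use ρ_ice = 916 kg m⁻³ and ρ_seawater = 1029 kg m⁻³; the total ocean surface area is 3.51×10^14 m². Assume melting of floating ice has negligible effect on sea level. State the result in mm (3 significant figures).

≈ 0.890 mm

Halith: 3.51×10^11 m³ × (916/1029) = 3.125×10^11 m³ of water.
The Garund floating ice tongue is floating and already displaces its own weight of water, so its melt adds essentially nothing to sea level.
Total added water ≈ 3.125×10^11 m³ over 3.51×10^14 m² → Δh = 8.90×10^-4 m = 0.890 mm.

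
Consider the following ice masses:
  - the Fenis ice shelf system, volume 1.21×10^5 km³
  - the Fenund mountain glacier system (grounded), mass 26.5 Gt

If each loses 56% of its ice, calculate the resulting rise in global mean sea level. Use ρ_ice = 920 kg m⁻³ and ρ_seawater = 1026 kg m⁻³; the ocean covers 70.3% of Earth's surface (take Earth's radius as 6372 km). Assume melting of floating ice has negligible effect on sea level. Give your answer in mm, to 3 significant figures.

≈ 0.0403 mm

The Fenis ice shelf system is floating and already displaces its own weight of water, so its melt adds essentially nothing to sea level.
Fenund: 0.56 × 26.5 Gt = 1.484×10^13 kg; dividing by ρ_w = 1026 kg m⁻³ gives 1.446×10^10 m³ of water.
Total added water ≈ 1.446×10^10 m³ over 3.59×10^14 m² → Δh = 4.03×10^-5 m = 0.0403 mm.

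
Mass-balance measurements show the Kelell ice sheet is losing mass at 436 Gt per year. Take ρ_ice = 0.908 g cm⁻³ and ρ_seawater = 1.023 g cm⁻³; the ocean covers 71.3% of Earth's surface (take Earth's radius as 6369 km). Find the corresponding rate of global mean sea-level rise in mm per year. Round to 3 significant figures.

≈ 1.17 mm/yr

ρ_w = 1.023 g cm⁻³ = 1023 kg m⁻³. Annual water volume added = 436 Gt / ρ_w = 4.360×10^14 kg / 1023 kg m⁻³ = 4.262×10^11 m³.
Δh per year = 4.262×10^11 / 3.63×10^14 = 1.17×10^-3 m = 1.17 mm.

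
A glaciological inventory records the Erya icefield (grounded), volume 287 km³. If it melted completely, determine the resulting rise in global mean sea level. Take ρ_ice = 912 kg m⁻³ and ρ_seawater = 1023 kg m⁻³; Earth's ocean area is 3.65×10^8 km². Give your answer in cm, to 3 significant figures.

Erya: 287 km³ × (912/1023) = 255.9 km³ of water.
Spread over 3.65×10^14 m² of ocean, Δh = 2.559×10^11 / 3.65×10^14 = 7.01×10^-4 m = 0.0701 cm.

≈ 0.0701 cm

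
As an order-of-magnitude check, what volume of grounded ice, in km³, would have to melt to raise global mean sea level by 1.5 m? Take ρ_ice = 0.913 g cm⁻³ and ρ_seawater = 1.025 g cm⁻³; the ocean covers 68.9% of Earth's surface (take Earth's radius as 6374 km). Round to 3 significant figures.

≈ 5.92×10^5 km³

Required water volume = Δh × A = 1.5 m × 3.52×10^14 m² = 5.276×10^14 m³ = 5.276×10^5 km³.
Ice volume = water volume × ρ_w/ρ_ice = 5.276×10^5 × 1025/913 = 5.92×10^5 km³.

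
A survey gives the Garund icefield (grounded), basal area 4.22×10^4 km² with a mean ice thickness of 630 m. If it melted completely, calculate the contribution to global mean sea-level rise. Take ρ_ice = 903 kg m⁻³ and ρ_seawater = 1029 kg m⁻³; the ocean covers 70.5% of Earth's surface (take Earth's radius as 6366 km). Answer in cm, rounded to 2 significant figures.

≈ 6.5 cm

Garund: ice volume = 4.22×10^4 km² × 630 m = 2.659×10^4 km³; 2.659×10^4 × (903/1029) = 2.333×10^4 km³ of water.
Spread over 3.59×10^14 m² of ocean, Δh = 2.333×10^13 / 3.59×10^14 = 0.0650 m = 6.5 cm.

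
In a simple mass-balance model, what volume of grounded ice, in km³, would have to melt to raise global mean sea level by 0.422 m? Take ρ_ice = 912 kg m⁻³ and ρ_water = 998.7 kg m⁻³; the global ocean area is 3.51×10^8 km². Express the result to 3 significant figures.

≈ 1.62×10^5 km³

Required water volume = Δh × A = 0.422 m × 3.51×10^14 m² = 1.481×10^14 m³ = 1.481×10^5 km³.
Ice volume = water volume × ρ_w/ρ_ice = 1.481×10^5 × 998.7/912 = 1.62×10^5 km³.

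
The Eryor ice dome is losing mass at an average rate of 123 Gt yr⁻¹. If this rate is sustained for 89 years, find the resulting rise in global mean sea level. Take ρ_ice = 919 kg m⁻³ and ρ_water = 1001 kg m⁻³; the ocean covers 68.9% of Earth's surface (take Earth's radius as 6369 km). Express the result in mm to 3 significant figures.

Total mass lost = 123 Gt/yr × 89 yr = 1.095×10^4 Gt = 1.095×10^16 kg.
ρ_w = 1001 kg m⁻³, so water volume = 1.095×10^16 / 1001 = 1.094×10^13 m³.
Δh = 1.094×10^13 / 3.51×10^14 = 0.0311 m = 31.1 mm.

≈ 31.1 mm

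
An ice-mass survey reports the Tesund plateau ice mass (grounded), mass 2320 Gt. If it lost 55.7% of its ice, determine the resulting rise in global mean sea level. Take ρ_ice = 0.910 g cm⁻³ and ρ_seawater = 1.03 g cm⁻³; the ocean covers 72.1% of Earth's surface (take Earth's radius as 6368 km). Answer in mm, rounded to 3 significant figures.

≈ 3.41 mm

Tesund: 0.557 × 2320 Gt = 1.292×10^15 kg; dividing by ρ_w = 1.03 g cm⁻³ = 1030 kg m⁻³ gives 1.255×10^12 m³ of water.
Spread over 3.67×10^14 m² of ocean, Δh = 1.255×10^12 / 3.67×10^14 = 3.41×10^-3 m = 3.41 mm.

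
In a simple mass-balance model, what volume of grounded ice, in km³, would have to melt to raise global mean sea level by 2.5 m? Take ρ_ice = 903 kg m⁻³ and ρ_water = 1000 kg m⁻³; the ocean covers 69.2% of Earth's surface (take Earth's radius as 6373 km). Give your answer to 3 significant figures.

Required water volume = Δh × A = 2.5 m × 3.53×10^14 m² = 8.830×10^14 m³ = 8.830×10^5 km³.
Ice volume = water volume × ρ_w/ρ_ice = 8.830×10^5 × 1000/903 = 9.78×10^5 km³.

≈ 9.78×10^5 km³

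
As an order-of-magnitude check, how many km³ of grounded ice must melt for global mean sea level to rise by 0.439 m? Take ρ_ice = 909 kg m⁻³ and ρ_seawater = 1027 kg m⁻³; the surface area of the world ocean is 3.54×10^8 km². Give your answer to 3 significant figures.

Required water volume = Δh × A = 0.439 m × 3.54×10^14 m² = 1.554×10^14 m³ = 1.554×10^5 km³.
Ice volume = water volume × ρ_w/ρ_ice = 1.554×10^5 × 1027/909 = 1.76×10^5 km³.

≈ 1.76×10^5 km³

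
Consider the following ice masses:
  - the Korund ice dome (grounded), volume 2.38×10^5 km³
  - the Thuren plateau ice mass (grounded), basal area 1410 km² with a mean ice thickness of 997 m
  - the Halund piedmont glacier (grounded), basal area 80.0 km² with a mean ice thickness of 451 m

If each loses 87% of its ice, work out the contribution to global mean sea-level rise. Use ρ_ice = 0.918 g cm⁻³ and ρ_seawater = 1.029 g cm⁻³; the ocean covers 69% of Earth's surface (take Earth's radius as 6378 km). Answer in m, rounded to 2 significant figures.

Korund: 0.87 × 2.38×10^5 km³ × (918/1029) = 1.847×10^5 km³ of water.
Thuren: ice volume = 1410 km² × 997 m = 1406 km³; 0.87 × 1406 × (918/1029) = 1091 km³ of water.
Halund: ice volume = 80.0 km² × 451 m = 36.08 km³; 0.87 × 36.08 × (918/1029) = 28.00 km³ of water.
Total added water ≈ 1.858×10^14 m³ over 3.53×10^14 m² → Δh = 0.527 m.

≈ 0.53 m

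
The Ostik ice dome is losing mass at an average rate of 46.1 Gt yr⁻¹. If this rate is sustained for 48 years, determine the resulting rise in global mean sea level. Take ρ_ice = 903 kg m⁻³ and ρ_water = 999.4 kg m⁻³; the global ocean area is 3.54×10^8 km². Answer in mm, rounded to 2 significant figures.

Total mass lost = 46.1 Gt/yr × 48 yr = 2213 Gt = 2.213×10^15 kg.
ρ_w = 999.4 kg m⁻³, so water volume = 2.213×10^15 / 999.4 = 2.214×10^12 m³.
Δh = 2.214×10^12 / 3.54×10^14 = 6.25×10^-3 m = 6.3 mm.

≈ 6.3 mm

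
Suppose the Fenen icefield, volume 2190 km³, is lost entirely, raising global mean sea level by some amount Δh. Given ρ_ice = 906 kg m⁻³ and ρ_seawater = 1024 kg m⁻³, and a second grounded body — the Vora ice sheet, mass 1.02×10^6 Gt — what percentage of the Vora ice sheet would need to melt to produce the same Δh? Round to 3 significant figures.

Equal sea-level rise means equal mass of meltwater, i.e. equal mass of ice lost.
Ice mass of Fenen: 1.984×10^15 kg; ice mass of Vora: 1.020×10^18 kg.
Fraction required = 1.984×10^15 / 1.020×10^18 = 1.95×10^-3 → 0.195 %.

≈ 0.195 %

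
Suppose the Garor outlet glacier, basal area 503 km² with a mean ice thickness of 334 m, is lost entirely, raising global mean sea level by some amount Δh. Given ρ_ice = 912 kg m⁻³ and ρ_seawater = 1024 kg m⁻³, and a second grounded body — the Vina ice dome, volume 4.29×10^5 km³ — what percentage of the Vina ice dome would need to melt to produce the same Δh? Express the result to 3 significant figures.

Equal sea-level rise means equal mass of meltwater, i.e. equal mass of ice lost.
Ice mass of Garor: 1.532×10^14 kg; ice mass of Vina: 3.912×10^17 kg.
Fraction required = 1.532×10^14 / 3.912×10^17 = 3.92×10^-4 → 0.0392 %.

≈ 0.0392 %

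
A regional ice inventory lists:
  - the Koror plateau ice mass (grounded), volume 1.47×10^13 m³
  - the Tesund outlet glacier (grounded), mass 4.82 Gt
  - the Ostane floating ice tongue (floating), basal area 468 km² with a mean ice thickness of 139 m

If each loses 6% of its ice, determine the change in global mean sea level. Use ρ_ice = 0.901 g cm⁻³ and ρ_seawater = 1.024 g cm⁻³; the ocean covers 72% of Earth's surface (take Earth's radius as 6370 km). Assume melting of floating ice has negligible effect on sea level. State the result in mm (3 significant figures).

Koror: 0.06 × 1.47×10^13 m³ × (901/1024) = 7.761×10^11 m³ of water.
Tesund: 0.06 × 4.82 Gt = 2.892×10^11 kg; dividing by ρ_w = 1.024 g cm⁻³ = 1024 kg m⁻³ gives 2.824×10^8 m³ of water.
The Ostane floating ice tongue is floating and already displaces its own weight of water, so its melt adds essentially nothing to sea level.
Total added water ≈ 7.763×10^11 m³ over 3.67×10^14 m² → Δh = 2.11×10^-3 m = 2.11 mm.

≈ 2.11 mm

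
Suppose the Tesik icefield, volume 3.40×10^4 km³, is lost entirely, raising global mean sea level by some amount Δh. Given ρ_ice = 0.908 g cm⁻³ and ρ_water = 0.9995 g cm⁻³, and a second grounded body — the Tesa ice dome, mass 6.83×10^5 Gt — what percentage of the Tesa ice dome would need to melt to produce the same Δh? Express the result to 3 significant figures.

≈ 4.52 %

Equal sea-level rise means equal mass of meltwater, i.e. equal mass of ice lost.
Ice mass of Tesik: 3.087×10^16 kg; ice mass of Tesa: 6.830×10^17 kg.
Fraction required = 3.087×10^16 / 6.830×10^17 = 0.0452 → 4.52 %.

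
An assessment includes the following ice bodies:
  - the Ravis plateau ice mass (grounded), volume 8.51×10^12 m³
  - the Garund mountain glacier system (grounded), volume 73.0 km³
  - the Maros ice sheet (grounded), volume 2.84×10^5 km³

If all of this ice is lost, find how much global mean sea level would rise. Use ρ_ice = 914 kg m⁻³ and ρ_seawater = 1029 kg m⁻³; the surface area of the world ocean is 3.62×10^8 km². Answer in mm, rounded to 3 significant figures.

Ravis: 8.51×10^12 m³ × (914/1029) = 7.559×10^12 m³ of water.
Garund: 73.0 km³ × (914/1029) = 64.84 km³ of water.
Maros: 2.84×10^5 km³ × (914/1029) = 2.523×10^5 km³ of water.
Total added water ≈ 2.599×10^14 m³ over 3.62×10^14 m² → Δh = 0.718 m = 718 mm.

≈ 718 mm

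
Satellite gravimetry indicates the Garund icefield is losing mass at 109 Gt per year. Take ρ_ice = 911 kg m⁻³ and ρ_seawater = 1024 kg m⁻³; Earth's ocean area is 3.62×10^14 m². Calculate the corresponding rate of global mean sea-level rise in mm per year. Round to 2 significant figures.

≈ 0.29 mm/yr

ρ_w = 1024 kg m⁻³. Annual water volume added = 109 Gt / ρ_w = 1.090×10^14 kg / 1024 kg m⁻³ = 1.064×10^11 m³.
Δh per year = 1.064×10^11 / 3.62×10^14 = 2.94×10^-4 m = 0.29 mm.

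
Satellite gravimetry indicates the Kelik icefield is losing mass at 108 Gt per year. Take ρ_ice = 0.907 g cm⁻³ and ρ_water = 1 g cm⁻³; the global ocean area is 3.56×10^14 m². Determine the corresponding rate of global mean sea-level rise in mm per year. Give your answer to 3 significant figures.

≈ 0.303 mm/yr

ρ_w = 1 g cm⁻³ = 1000 kg m⁻³. Annual water volume added = 108 Gt / ρ_w = 1.080×10^14 kg / 1000 kg m⁻³ = 1.080×10^11 m³.
Δh per year = 1.080×10^11 / 3.56×10^14 = 3.03×10^-4 m = 0.303 mm.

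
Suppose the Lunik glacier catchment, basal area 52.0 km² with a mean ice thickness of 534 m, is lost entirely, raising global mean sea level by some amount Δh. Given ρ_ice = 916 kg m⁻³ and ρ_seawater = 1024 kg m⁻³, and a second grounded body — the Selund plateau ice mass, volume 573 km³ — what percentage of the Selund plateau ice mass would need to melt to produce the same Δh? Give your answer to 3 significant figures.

Equal sea-level rise means equal mass of meltwater, i.e. equal mass of ice lost.
Ice mass of Lunik: 2.544×10^13 kg; ice mass of Selund: 5.249×10^14 kg.
Fraction required = 2.544×10^13 / 5.249×10^14 = 0.0485 → 4.85 %.

≈ 4.85 %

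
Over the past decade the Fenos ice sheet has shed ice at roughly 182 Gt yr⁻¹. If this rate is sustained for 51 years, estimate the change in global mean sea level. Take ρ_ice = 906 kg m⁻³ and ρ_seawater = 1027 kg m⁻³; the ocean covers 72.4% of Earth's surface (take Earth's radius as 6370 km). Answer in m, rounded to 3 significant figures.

≈ 0.0245 m

Total mass lost = 182 Gt/yr × 51 yr = 9282 Gt = 9.282×10^15 kg.
ρ_w = 1027 kg m⁻³, so water volume = 9.282×10^15 / 1027 = 9.038×10^12 m³.
Δh = 9.038×10^12 / 3.69×10^14 = 0.0245 m.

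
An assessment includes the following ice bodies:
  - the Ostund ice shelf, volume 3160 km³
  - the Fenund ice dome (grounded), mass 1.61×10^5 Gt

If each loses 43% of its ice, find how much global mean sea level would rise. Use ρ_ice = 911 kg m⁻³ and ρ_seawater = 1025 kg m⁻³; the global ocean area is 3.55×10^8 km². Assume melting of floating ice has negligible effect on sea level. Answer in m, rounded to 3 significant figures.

The Ostund ice shelf is floating and already displaces its own weight of water, so its melt adds essentially nothing to sea level.
Fenund: 0.43 × 1.61×10^5 Gt = 6.923×10^16 kg; dividing by ρ_w = 1025 kg m⁻³ gives 6.754×10^13 m³ of water.
Total added water ≈ 6.754×10^13 m³ over 3.55×10^14 m² → Δh = 0.190 m.

≈ 0.190 m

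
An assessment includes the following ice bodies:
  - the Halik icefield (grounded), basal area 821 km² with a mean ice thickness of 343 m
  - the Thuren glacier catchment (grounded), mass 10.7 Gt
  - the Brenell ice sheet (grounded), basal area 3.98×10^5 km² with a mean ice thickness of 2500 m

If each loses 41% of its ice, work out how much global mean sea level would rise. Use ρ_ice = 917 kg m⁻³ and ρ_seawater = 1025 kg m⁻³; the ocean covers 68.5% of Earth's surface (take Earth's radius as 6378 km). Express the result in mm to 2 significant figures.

≈ 1000 mm

Halik: ice volume = 821 km² × 343 m = 281.6 km³; 0.41 × 281.6 × (917/1025) = 103.3 km³ of water.
Thuren: 0.41 × 10.7 Gt = 4.387×10^12 kg; dividing by ρ_w = 1025 kg m⁻³ gives 4.280×10^9 m³ of water.
Brenell: ice volume = 3.98×10^5 km² × 2500 m = 9.950×10^5 km³; 0.41 × 9.950×10^5 × (917/1025) = 3.650×10^5 km³ of water.
Total added water ≈ 3.651×10^14 m³ over 3.50×10^14 m² → Δh = 1.04 m = 1000 mm.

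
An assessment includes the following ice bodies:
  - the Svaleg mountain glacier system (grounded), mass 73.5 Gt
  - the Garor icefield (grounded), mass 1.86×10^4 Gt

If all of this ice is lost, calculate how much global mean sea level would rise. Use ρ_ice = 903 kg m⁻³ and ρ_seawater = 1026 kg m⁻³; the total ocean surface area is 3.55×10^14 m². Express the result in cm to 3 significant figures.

Svaleg: 73.5 Gt = 7.350×10^13 kg; dividing by ρ_w = 1026 kg m⁻³ gives 7.164×10^10 m³ of water.
Garor: 1.86×10^4 Gt = 1.860×10^16 kg; dividing by ρ_w = 1026 kg m⁻³ gives 1.813×10^13 m³ of water.
Total added water ≈ 1.820×10^13 m³ over 3.55×10^14 m² → Δh = 0.0513 m = 5.13 cm.

≈ 5.13 cm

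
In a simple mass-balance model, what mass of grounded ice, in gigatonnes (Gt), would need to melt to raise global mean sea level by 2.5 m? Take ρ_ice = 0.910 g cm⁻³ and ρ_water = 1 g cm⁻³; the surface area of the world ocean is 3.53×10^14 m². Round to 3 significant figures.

≈ 8.82×10^5 Gt

Required water volume = Δh × A = 2.5 m × 3.53×10^14 m² = 8.825×10^14 m³.
ρ_w = 1 g cm⁻³ = 1000 kg m⁻³, so the mass of water = 8.825×10^14 m³ × 1000 kg m⁻³ = 8.825×10^17 kg = 8.82×10^5 Gt (and the same mass of ice, by conservation).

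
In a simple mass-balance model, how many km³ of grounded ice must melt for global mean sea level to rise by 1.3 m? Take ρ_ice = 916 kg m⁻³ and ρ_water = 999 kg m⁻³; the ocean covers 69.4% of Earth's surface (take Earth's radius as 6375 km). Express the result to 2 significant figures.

≈ 5.0×10^5 km³

Required water volume = Δh × A = 1.3 m × 3.54×10^14 m² = 4.608×10^14 m³ = 4.608×10^5 km³.
Ice volume = water volume × ρ_w/ρ_ice = 4.608×10^5 × 999/916 = 5.0×10^5 km³.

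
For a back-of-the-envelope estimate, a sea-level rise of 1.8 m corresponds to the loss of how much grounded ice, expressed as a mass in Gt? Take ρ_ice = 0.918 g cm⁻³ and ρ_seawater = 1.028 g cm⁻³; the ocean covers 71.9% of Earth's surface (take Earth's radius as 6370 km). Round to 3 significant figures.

≈ 6.78×10^5 Gt

Required water volume = Δh × A = 1.8 m × 3.67×10^14 m² = 6.599×10^14 m³.
ρ_w = 1.028 g cm⁻³ = 1028 kg m⁻³, so the mass of water = 6.599×10^14 m³ × 1028 kg m⁻³ = 6.784×10^17 kg = 6.78×10^5 Gt (and the same mass of ice, by conservation).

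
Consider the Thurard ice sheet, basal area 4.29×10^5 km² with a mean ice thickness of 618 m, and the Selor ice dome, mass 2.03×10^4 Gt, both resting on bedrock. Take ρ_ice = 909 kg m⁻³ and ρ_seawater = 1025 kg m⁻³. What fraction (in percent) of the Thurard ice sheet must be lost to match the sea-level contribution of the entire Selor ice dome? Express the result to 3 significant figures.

≈ 8.42 %

Equal sea-level rise means equal mass of meltwater, i.e. equal mass of ice lost.
Ice mass of Selor: 2.030×10^16 kg; ice mass of Thurard: 2.410×10^17 kg.
Fraction required = 2.030×10^16 / 2.410×10^17 = 0.0842 → 8.42 %.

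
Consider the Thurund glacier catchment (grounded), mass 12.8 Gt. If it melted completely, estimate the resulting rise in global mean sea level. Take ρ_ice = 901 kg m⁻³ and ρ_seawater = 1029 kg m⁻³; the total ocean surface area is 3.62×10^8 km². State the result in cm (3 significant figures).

Thurund: 12.8 Gt = 1.280×10^13 kg; dividing by ρ_w = 1029 kg m⁻³ gives 1.244×10^10 m³ of water.
Spread over 3.62×10^14 m² of ocean, Δh = 1.244×10^10 / 3.62×10^14 = 3.44×10^-5 m = 3.44×10^-3 cm.

≈ 3.44×10^-3 cm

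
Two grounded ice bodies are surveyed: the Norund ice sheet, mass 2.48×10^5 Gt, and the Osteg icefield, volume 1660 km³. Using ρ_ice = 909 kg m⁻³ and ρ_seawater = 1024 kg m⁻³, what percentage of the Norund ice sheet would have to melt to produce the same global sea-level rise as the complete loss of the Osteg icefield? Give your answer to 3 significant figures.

Equal sea-level rise means equal mass of meltwater, i.e. equal mass of ice lost.
Ice mass of Osteg: 1.509×10^15 kg; ice mass of Norund: 2.480×10^17 kg.
Fraction required = 1.509×10^15 / 2.480×10^17 = 6.08×10^-3 → 0.608 %.

≈ 0.608 %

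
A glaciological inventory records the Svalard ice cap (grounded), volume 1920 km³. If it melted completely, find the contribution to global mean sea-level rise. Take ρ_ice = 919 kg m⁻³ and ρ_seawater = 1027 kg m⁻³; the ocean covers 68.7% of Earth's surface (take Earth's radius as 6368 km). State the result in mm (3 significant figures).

≈ 4.91 mm

Svalard: 1920 km³ × (919/1027) = 1718 km³ of water.
Spread over 3.50×10^14 m² of ocean, Δh = 1.718×10^12 / 3.50×10^14 = 4.91×10^-3 m = 4.91 mm.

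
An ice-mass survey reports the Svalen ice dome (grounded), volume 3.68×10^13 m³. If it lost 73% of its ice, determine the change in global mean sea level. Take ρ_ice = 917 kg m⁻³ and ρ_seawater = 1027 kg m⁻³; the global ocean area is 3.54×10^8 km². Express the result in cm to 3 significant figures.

≈ 6.78 cm

Svalen: 0.73 × 3.68×10^13 m³ × (917/1027) = 2.399×10^13 m³ of water.
Spread over 3.54×10^14 m² of ocean, Δh = 2.399×10^13 / 3.54×10^14 = 0.0678 m = 6.78 cm.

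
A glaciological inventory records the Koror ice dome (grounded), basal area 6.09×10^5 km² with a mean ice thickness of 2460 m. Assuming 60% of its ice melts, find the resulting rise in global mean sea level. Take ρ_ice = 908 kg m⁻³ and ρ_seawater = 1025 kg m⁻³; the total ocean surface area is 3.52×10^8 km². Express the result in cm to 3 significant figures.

≈ 226 cm

Koror: ice volume = 6.09×10^5 km² × 2460 m = 1.498×10^6 km³; 0.6 × 1.498×10^6 × (908/1025) = 7.963×10^5 km³ of water.
Spread over 3.52×10^14 m² of ocean, Δh = 7.963×10^14 / 3.52×10^14 = 2.26 m = 226 cm.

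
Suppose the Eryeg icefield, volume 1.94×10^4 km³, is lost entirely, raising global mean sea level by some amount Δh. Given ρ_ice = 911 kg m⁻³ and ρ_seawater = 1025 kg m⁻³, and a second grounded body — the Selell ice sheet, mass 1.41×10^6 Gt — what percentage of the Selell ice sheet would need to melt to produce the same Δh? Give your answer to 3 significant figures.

Equal sea-level rise means equal mass of meltwater, i.e. equal mass of ice lost.
Ice mass of Eryeg: 1.767×10^16 kg; ice mass of Selell: 1.410×10^18 kg.
Fraction required = 1.767×10^16 / 1.410×10^18 = 0.0125 → 1.25 %.

≈ 1.25 %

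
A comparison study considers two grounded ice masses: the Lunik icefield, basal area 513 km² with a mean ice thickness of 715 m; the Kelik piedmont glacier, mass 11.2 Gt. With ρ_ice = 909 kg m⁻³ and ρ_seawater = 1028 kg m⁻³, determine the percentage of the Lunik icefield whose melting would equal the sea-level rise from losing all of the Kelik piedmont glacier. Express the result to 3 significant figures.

≈ 3.36 %

Equal sea-level rise means equal mass of meltwater, i.e. equal mass of ice lost.
Ice mass of Kelik: 1.120×10^13 kg; ice mass of Lunik: 3.334×10^14 kg.
Fraction required = 1.120×10^13 / 3.334×10^14 = 0.0336 → 3.36 %.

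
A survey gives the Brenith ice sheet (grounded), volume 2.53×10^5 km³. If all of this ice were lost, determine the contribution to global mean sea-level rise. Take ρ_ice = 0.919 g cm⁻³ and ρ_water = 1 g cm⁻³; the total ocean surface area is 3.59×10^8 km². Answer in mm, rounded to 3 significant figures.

≈ 648 mm

Brenith: 2.53×10^5 km³ × (919/1000) = 2.325×10^5 km³ of water.
Spread over 3.59×10^14 m² of ocean, Δh = 2.325×10^14 / 3.59×10^14 = 0.648 m = 648 mm.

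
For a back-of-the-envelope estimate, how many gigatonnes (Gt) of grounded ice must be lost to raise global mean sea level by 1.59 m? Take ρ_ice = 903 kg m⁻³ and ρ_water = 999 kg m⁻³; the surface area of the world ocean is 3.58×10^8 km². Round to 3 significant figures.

Required water volume = Δh × A = 1.59 m × 3.58×10^14 m² = 5.692×10^14 m³.
ρ_w = 999 kg m⁻³, so the mass of water = 5.692×10^14 m³ × 999 kg m⁻³ = 5.687×10^17 kg = 5.69×10^5 Gt (and the same mass of ice, by conservation).

≈ 5.69×10^5 Gt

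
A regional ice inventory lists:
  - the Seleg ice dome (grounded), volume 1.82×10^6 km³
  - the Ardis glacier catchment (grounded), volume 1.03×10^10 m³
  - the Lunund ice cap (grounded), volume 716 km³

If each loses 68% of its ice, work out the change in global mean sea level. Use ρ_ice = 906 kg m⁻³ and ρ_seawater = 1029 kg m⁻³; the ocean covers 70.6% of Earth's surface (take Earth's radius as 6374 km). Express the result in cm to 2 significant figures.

Seleg: 0.68 × 1.82×10^6 km³ × (906/1029) = 1.090×10^6 km³ of water.
Ardis: 0.68 × 1.03×10^10 m³ × (906/1029) = 6.167×10^9 m³ of water.
Lunund: 0.68 × 716 km³ × (906/1029) = 428.7 km³ of water.
Total added water ≈ 1.090×10^15 m³ over 3.60×10^14 m² → Δh = 3.02 m = 300 cm.

≈ 300 cm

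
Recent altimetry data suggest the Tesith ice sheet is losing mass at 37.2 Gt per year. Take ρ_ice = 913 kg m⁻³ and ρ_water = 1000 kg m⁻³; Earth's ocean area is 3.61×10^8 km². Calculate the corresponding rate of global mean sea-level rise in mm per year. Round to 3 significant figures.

ρ_w = 1000 kg m⁻³. Annual water volume added = 37.2 Gt / ρ_w = 3.720×10^13 kg / 1000 kg m⁻³ = 3.720×10^10 m³.
Δh per year = 3.720×10^10 / 3.61×10^14 = 1.03×10^-4 m = 0.103 mm.

≈ 0.103 mm/yr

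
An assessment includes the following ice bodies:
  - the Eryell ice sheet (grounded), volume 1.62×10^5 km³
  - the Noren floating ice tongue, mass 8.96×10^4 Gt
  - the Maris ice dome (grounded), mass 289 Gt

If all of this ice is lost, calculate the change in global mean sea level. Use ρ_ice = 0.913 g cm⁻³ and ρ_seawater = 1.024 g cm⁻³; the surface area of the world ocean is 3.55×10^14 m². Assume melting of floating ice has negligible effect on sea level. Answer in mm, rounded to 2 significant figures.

Eryell: 1.62×10^5 km³ × (913/1024) = 1.444×10^5 km³ of water.
The Noren floating ice tongue is floating and already displaces its own weight of water, so its melt adds essentially nothing to sea level.
Maris: 289 Gt = 2.890×10^14 kg; dividing by ρ_w = 1.024 g cm⁻³ = 1024 kg m⁻³ gives 2.822×10^11 m³ of water.
Total added water ≈ 1.447×10^14 m³ over 3.55×10^14 m² → Δh = 0.408 m = 410 mm.

≈ 410 mm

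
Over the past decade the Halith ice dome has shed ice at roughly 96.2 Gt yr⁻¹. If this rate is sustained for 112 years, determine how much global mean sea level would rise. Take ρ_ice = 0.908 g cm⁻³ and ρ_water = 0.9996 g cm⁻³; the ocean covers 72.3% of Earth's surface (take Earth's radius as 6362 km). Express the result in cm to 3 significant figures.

Total mass lost = 96.2 Gt/yr × 112 yr = 1.077×10^4 Gt = 1.077×10^16 kg.
ρ_w = 0.9996 g cm⁻³ = 999.6 kg m⁻³, so water volume = 1.077×10^16 / 999.6 = 1.078×10^13 m³.
Δh = 1.078×10^13 / 3.68×10^14 = 0.0293 m = 2.93 cm.

≈ 2.93 cm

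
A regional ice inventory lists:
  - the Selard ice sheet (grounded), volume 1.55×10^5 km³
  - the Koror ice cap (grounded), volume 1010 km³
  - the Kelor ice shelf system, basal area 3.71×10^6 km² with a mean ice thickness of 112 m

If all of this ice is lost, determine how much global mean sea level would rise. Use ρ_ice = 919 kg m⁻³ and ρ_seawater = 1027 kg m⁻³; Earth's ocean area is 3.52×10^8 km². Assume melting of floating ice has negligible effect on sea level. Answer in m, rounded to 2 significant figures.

Selard: 1.55×10^5 km³ × (919/1027) = 1.387×10^5 km³ of water.
Koror: 1010 km³ × (919/1027) = 903.8 km³ of water.
The Kelor ice shelf system is floating and already displaces its own weight of water, so its melt adds essentially nothing to sea level.
Total added water ≈ 1.396×10^14 m³ over 3.52×10^14 m² → Δh = 0.397 m.

≈ 0.40 m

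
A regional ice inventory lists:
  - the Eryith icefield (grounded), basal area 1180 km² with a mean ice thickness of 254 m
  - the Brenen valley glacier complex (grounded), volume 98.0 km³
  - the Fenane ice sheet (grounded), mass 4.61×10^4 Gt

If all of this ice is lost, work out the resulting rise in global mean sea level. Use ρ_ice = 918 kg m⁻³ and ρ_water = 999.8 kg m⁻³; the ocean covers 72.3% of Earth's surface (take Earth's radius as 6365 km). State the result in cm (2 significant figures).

≈ 13 cm

Eryith: ice volume = 1180 km² × 254 m = 299.7 km³; 299.7 × (918/999.8) = 275.2 km³ of water.
Brenen: 98.0 km³ × (918/999.8) = 89.98 km³ of water.
Fenane: 4.61×10^4 Gt = 4.610×10^16 kg; dividing by ρ_w = 999.8 kg m⁻³ gives 4.611×10^13 m³ of water.
Total added water ≈ 4.647×10^13 m³ over 3.68×10^14 m² → Δh = 0.126 m = 13 cm.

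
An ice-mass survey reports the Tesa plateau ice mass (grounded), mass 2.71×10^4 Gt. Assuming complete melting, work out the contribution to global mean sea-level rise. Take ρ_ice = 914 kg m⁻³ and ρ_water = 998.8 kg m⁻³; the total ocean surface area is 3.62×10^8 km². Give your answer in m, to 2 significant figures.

≈ 0.075 m

Tesa: 2.71×10^4 Gt = 2.710×10^16 kg; dividing by ρ_w = 998.8 kg m⁻³ gives 2.713×10^13 m³ of water.
Spread over 3.62×10^14 m² of ocean, Δh = 2.713×10^13 / 3.62×10^14 = 0.0750 m.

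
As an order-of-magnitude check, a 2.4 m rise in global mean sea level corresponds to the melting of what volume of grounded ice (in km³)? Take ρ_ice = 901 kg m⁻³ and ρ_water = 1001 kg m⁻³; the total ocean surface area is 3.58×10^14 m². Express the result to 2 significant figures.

≈ 9.5×10^5 km³

Required water volume = Δh × A = 2.4 m × 3.58×10^14 m² = 8.592×10^14 m³ = 8.592×10^5 km³.
Ice volume = water volume × ρ_w/ρ_ice = 8.592×10^5 × 1001/901 = 9.5×10^5 km³.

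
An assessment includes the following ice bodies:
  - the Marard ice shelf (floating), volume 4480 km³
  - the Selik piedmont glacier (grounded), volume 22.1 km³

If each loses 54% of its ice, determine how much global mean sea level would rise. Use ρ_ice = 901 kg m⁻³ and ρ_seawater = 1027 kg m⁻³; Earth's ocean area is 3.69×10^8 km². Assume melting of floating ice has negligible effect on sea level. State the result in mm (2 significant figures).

The Marard ice shelf is floating and already displaces its own weight of water, so its melt adds essentially nothing to sea level.
Selik: 0.54 × 22.1 km³ × (901/1027) = 10.47 km³ of water.
Total added water ≈ 1.047×10^10 m³ over 3.69×10^14 m² → Δh = 2.84×10^-5 m = 0.028 mm.

≈ 0.028 mm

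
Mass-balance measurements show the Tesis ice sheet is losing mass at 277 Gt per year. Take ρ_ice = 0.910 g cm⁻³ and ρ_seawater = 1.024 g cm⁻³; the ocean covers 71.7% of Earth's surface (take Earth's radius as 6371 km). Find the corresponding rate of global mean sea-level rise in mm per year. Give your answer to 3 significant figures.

ρ_w = 1.024 g cm⁻³ = 1024 kg m⁻³. Annual water volume added = 277 Gt / ρ_w = 2.770×10^14 kg / 1024 kg m⁻³ = 2.705×10^11 m³.
Δh per year = 2.705×10^11 / 3.66×10^14 = 7.40×10^-4 m = 0.740 mm.

≈ 0.740 mm/yr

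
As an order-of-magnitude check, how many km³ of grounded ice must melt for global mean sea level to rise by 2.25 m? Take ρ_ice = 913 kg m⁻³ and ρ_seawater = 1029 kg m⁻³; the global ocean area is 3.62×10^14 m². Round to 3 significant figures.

≈ 9.18×10^5 km³

Required water volume = Δh × A = 2.25 m × 3.62×10^14 m² = 8.145×10^14 m³ = 8.145×10^5 km³.
Ice volume = water volume × ρ_w/ρ_ice = 8.145×10^5 × 1029/913 = 9.18×10^5 km³.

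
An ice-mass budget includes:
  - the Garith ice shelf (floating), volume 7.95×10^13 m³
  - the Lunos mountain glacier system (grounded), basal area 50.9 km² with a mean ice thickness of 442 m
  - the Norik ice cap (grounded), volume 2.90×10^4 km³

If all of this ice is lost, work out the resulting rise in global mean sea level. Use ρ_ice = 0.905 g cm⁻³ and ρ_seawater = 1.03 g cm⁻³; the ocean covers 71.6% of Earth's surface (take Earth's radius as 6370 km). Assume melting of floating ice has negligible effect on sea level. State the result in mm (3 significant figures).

The Garith ice shelf is floating and already displaces its own weight of water, so its melt adds essentially nothing to sea level.
Lunos: ice volume = 50.9 km² × 442 m = 22.50 km³; 22.50 × (905/1030) = 19.77 km³ of water.
Norik: 2.90×10^4 km³ × (905/1030) = 2.548×10^4 km³ of water.
Total added water ≈ 2.550×10^13 m³ over 3.65×10^14 m² → Δh = 0.0698 m = 69.8 mm.

≈ 69.8 mm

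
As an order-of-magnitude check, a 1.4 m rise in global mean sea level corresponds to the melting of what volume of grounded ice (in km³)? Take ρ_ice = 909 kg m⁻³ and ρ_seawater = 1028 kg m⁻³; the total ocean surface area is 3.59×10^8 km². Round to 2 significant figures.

Required water volume = Δh × A = 1.4 m × 3.59×10^14 m² = 5.026×10^14 m³ = 5.026×10^5 km³.
Ice volume = water volume × ρ_w/ρ_ice = 5.026×10^5 × 1028/909 = 5.7×10^5 km³.

≈ 5.7×10^5 km³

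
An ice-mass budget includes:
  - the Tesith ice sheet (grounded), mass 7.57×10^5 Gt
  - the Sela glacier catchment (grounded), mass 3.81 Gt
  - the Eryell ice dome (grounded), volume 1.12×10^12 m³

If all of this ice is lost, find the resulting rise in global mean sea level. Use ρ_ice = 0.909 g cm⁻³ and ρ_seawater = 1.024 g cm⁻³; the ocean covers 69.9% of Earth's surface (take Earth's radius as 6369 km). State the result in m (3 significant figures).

Tesith: 7.57×10^5 Gt = 7.570×10^17 kg; dividing by ρ_w = 1.024 g cm⁻³ = 1024 kg m⁻³ gives 7.393×10^14 m³ of water.
Sela: 3.81 Gt = 3.810×10^12 kg; dividing by ρ_w = 1024 kg m⁻³ gives 3.721×10^9 m³ of water.
Eryell: 1.12×10^12 m³ × (909/1024) = 9.942×10^11 m³ of water.
Total added water ≈ 7.403×10^14 m³ over 3.56×10^14 m² → Δh = 2.08 m.

≈ 2.08 m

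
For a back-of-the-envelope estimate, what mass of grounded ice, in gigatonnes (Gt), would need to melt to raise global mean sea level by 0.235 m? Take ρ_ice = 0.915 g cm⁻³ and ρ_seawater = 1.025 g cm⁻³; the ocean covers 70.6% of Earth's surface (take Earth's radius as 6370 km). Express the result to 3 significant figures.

Required water volume = Δh × A = 0.235 m × 3.60×10^14 m² = 8.460×10^13 m³.
ρ_w = 1.025 g cm⁻³ = 1025 kg m⁻³, so the mass of water = 8.460×10^13 m³ × 1025 kg m⁻³ = 8.671×10^16 kg = 8.67×10^4 Gt (and the same mass of ice, by conservation).

≈ 8.67×10^4 Gt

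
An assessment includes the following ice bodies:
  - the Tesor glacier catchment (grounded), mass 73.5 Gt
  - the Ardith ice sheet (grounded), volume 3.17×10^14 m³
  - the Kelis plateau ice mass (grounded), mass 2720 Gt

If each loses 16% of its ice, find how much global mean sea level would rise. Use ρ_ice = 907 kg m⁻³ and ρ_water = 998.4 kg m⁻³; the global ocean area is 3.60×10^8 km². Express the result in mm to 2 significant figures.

≈ 130 mm

Tesor: 0.16 × 73.5 Gt = 1.176×10^13 kg; dividing by ρ_w = 998.4 kg m⁻³ gives 1.178×10^10 m³ of water.
Ardith: 0.16 × 3.17×10^14 m³ × (907/998.4) = 4.608×10^13 m³ of water.
Kelis: 0.16 × 2720 Gt = 4.352×10^14 kg; dividing by ρ_w = 998.4 kg m⁻³ gives 4.359×10^11 m³ of water.
Total added water ≈ 4.652×10^13 m³ over 3.60×10^14 m² → Δh = 0.129 m = 130 mm.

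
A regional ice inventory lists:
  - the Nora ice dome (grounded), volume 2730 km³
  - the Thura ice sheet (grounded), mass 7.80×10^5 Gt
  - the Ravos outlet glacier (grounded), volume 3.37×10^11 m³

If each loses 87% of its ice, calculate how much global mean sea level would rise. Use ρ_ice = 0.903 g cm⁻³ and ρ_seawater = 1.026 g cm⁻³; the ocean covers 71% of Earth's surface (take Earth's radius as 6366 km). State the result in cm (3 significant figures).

≈ 184 cm

Nora: 0.87 × 2730 km³ × (903/1026) = 2090 km³ of water.
Thura: 0.87 × 7.80×10^5 Gt = 6.786×10^17 kg; dividing by ρ_w = 1.026 g cm⁻³ = 1026 kg m⁻³ gives 6.614×10^14 m³ of water.
Ravos: 0.87 × 3.37×10^11 m³ × (903/1026) = 2.580×10^11 m³ of water.
Total added water ≈ 6.638×10^14 m³ over 3.62×10^14 m² → Δh = 1.84 m = 184 cm.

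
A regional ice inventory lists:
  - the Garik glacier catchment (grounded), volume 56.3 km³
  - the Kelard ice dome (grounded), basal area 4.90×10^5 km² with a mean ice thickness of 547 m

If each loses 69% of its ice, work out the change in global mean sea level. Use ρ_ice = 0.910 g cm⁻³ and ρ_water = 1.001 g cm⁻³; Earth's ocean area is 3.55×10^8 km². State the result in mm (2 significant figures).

Garik: 0.69 × 56.3 km³ × (910/1001) = 35.32 km³ of water.
Kelard: ice volume = 4.90×10^5 km² × 547 m = 2.680×10^5 km³; 0.69 × 2.680×10^5 × (910/1001) = 1.681×10^5 km³ of water.
Total added water ≈ 1.682×10^14 m³ over 3.55×10^14 m² → Δh = 0.474 m = 470 mm.

≈ 470 mm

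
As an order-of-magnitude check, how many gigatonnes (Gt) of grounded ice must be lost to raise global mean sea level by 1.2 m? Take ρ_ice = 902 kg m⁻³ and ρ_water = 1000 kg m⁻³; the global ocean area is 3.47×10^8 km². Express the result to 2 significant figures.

Required water volume = Δh × A = 1.2 m × 3.47×10^14 m² = 4.164×10^14 m³.
ρ_w = 1000 kg m⁻³, so the mass of water = 4.164×10^14 m³ × 1000 kg m⁻³ = 4.164×10^17 kg = 4.2×10^5 Gt (and the same mass of ice, by conservation).

≈ 4.2×10^5 Gt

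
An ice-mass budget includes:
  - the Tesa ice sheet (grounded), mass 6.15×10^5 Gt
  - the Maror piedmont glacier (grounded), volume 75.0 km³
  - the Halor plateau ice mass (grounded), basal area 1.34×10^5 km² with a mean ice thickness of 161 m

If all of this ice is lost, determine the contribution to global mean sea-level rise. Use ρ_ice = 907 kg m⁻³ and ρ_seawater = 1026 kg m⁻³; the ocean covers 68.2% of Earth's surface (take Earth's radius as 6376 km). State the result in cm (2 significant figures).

≈ 180 cm

Tesa: 6.15×10^5 Gt = 6.150×10^17 kg; dividing by ρ_w = 1026 kg m⁻³ gives 5.994×10^14 m³ of water.
Maror: 75.0 km³ × (907/1026) = 66.30 km³ of water.
Halor: ice volume = 1.34×10^5 km² × 161 m = 2.157×10^4 km³; 2.157×10^4 × (907/1026) = 1.907×10^4 km³ of water.
Total added water ≈ 6.186×10^14 m³ over 3.48×10^14 m² → Δh = 1.78 m = 180 cm.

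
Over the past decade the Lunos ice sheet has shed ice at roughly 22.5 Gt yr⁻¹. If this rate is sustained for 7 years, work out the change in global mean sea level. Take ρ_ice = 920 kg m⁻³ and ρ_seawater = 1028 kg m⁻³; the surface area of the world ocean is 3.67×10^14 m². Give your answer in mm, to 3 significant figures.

Total mass lost = 22.5 Gt/yr × 7 yr = 157.5 Gt = 1.575×10^14 kg.
ρ_w = 1028 kg m⁻³, so water volume = 1.575×10^14 / 1028 = 1.532×10^11 m³.
Δh = 1.532×10^11 / 3.67×10^14 = 4.17×10^-4 m = 0.417 mm.

≈ 0.417 mm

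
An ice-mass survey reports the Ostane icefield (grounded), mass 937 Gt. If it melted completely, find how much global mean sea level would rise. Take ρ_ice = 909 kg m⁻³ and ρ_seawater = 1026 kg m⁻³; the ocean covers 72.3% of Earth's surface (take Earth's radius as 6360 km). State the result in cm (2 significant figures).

Ostane: 937 Gt = 9.370×10^14 kg; dividing by ρ_w = 1026 kg m⁻³ gives 9.133×10^11 m³ of water.
Spread over 3.68×10^14 m² of ocean, Δh = 9.133×10^11 / 3.68×10^14 = 2.49×10^-3 m = 0.25 cm.

≈ 0.25 cm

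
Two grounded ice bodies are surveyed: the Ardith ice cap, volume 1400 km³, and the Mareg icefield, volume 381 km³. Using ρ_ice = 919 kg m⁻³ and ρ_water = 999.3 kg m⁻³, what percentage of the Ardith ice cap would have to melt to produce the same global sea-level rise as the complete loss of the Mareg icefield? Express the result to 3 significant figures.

Equal sea-level rise means equal mass of meltwater, i.e. equal mass of ice lost.
Ice mass of Mareg: 3.501×10^14 kg; ice mass of Ardith: 1.287×10^15 kg.
Fraction required = 3.501×10^14 / 1.287×10^15 = 0.272 → 27.2 %.

≈ 27.2 %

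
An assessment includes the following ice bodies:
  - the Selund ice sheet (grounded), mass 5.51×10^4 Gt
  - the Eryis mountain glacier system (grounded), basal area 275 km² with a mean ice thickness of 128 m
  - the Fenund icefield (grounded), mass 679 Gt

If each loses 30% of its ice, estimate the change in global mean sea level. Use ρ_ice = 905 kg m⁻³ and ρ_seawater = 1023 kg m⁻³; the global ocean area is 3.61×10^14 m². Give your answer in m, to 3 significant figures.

≈ 0.0453 m

Selund: 0.3 × 5.51×10^4 Gt = 1.653×10^16 kg; dividing by ρ_w = 1023 kg m⁻³ gives 1.616×10^13 m³ of water.
Eryis: ice volume = 275 km² × 128 m = 35.20 km³; 0.3 × 35.20 × (905/1023) = 9.342 km³ of water.
Fenund: 0.3 × 679 Gt = 2.037×10^14 kg; dividing by ρ_w = 1023 kg m⁻³ gives 1.991×10^11 m³ of water.
Total added water ≈ 1.637×10^13 m³ over 3.61×10^14 m² → Δh = 0.0453 m.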